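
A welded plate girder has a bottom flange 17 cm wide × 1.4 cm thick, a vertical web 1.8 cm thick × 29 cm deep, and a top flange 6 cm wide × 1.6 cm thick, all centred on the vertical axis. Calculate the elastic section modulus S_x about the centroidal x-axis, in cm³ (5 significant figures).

Break the section into simple shapes (no overlaps), measuring from the bottom-left corner of the bounding box.
Bottom plate: 17 × 1.4, A = 23.8 cm², y = 0.7 cm, Ī = 3.887333 cm⁴.
Web plate: 1.8 × 29, A = 52.2 cm², y = 15.9 cm, Ī = 3658.35 cm⁴.
Top plate: 6 × 1.6, A = 9.6 cm², y = 31.2 cm, Ī = 2.048 cm⁴.
Centroid: ȳ = ΣA·y / ΣA = 13.38972 cm.
Transfer each piece to the centroidal x-axis using Ī + A·d² with d = y − 13.38972:
  bottom plate: d = -12.68972 cm → contributes +3836.377 cm⁴
  web plate: d = 2.51028 cm → contributes +3987.289 cm⁴
  top plate: d = 17.81028 cm → contributes +3047.226 cm⁴
Total I = 10870.89 cm⁴.
Extreme fibre distance c = 18.61028 cm; S = I/c = 584.1337 cm³.

S_x ≈ 584.13 cm³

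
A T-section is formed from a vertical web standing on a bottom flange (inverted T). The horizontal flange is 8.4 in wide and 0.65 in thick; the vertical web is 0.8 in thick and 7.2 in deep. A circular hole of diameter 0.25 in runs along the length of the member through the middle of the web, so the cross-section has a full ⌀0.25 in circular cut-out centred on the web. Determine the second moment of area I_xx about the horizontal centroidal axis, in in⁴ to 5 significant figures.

Decompose the section into non-overlapping parts with the origin at the bottom-left of its bounding rectangle.
Flange: 8.4 × 0.65, A = 5.46 in², y = 0.325 in, Ī = 0.1922375 in⁴.
Web: 0.8 × 7.2, A = 5.76 in², y = 4.25 in, Ī = 24.8832 in⁴.
Hole (subtracted): ⌀0.25, A = 0.04908739 in², y = 4.25 in, Ī = 0.0001917476 in⁴.
Centroid: ȳ = ΣA·y / ΣA = 2.33158 in.
Transfer each piece to the horizontal centroidal axis using Ī + A·d² with d = y − 2.33158:
  flange: d = -2.00658 in → contributes +22.17619 in⁴
  web: d = 1.91842 in → contributes +46.08193 in⁴
  hole: d = 1.91842 in → contributes −0.1808497 in⁴
Total I = 68.07726 in⁴.

I_xx ≈ 68.077 in⁴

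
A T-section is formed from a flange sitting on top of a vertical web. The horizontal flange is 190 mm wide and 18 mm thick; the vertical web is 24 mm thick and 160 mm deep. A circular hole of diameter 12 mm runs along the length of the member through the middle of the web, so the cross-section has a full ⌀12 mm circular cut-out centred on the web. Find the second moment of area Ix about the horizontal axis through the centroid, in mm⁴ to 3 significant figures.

Ix ≈ 2.24 × 10⁷ mm⁴

Break the section into simple shapes (no overlaps), measuring from the bottom-left corner of the bounding box.
Flange: 190 × 18, A = 3 420 mm², y = 169 mm, Ī = 92 340 mm⁴.
Web: 24 × 160, A = 3 840 mm², y = 80 mm, Ī = 8 192 000 mm⁴.
Hole (subtracted): ⌀12, A = 113.1 mm², y = 80 mm, Ī = 1017.9 mm⁴.
Centroid: ȳ = ΣA·y / ΣA = 122.59 mm.
Transfer each piece to the horizontal axis through the centroid using Ī + A·d² with d = y − 122.59:
  flange: d = 46.411 mm → contributes +7 458 930 mm⁴
  web: d = -42.589 mm → contributes +15 157 106 mm⁴
  hole: d = -42.589 mm → contributes −206 157 mm⁴
Total I = 22 409 878 mm⁴.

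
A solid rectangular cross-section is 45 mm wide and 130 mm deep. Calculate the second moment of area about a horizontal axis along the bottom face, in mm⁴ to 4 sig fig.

The section: 45 × 130, A = 5 850 mm², y = 65 mm, Ī = 8 238 750 mm⁴.
Transfer it to a horizontal axis along the bottom face using Ī + A·d² with d = y − 0:
  the section: d = 65 mm → contributes +32 955 000 mm⁴
Total I = 32 955 000 mm⁴.

I_base ≈ 3.296 × 10⁷ mm⁴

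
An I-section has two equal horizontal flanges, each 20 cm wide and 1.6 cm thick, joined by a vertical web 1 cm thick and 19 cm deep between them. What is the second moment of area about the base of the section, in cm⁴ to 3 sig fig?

I_base ≈ 1.76 × 10⁴ cm⁴

Decompose the section into non-overlapping parts with the origin at the bottom-left of its bounding rectangle.
Bottom flange: 20 × 1.6, A = 32 cm², y = 0.8 cm, Ī = 6.8267 cm⁴.
Web: 1 × 19, A = 19 cm², y = 11.1 cm, Ī = 571.58 cm⁴.
Top flange: 20 × 1.6, A = 32 cm², y = 21.4 cm, Ī = 6.8267 cm⁴.
Transfer each piece to the bottom edge using Ī + A·d² with d = y − 0:
  bottom flange: d = 0.8 cm → contributes +27.307 cm⁴
  web: d = 11.1 cm → contributes +2912.6 cm⁴
  top flange: d = 21.4 cm → contributes +14 662 cm⁴
Total I = 17 601 cm⁴.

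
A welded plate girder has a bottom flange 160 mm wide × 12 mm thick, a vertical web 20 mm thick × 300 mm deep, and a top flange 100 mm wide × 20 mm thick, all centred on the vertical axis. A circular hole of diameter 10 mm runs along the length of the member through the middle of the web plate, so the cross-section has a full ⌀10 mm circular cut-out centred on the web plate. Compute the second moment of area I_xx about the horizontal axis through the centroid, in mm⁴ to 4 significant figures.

I_xx ≈ 1.430 × 10⁸ mm⁴

Break the section into simple shapes (no overlaps), measuring from the bottom-left corner of the bounding box.
Bottom plate: 160 × 12, A = 1 920 mm², y = 6 mm, Ī = 23 040 mm⁴.
Web plate: 20 × 300, A = 6 000 mm², y = 162 mm, Ī = 45 000 000 mm⁴.
Top plate: 100 × 20, A = 2 000 mm², y = 322 mm, Ī = 66666.7 mm⁴.
Hole (subtracted): ⌀10, A = 78.5398 mm², y = 162 mm, Ī = 490.874 mm⁴.
Centroid: ȳ = ΣA·y / ΣA = 164.081 mm.
Transfer each piece to the horizontal axis through the centroid using Ī + A·d² with d = y − 164.081:
  bottom plate: d = -158.081 mm → contributes +48 003 072 mm⁴
  web plate: d = -2.08099 mm → contributes +45 025 983 mm⁴
  top plate: d = 157.919 mm → contributes +49 943 493 mm⁴
  hole: d = -2.08099 mm → contributes −830.993 mm⁴
Total I = 142 971 717 mm⁴.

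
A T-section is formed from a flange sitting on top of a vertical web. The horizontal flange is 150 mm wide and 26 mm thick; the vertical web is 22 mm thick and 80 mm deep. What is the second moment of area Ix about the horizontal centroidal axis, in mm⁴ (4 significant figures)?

Ix ≈ 4.565 × 10⁶ mm⁴

Split into non-overlapping primitives; take the origin at the lower-left of the bounding box.
Flange: 150 × 26, A = 3 900 mm², y = 93 mm, Ī = 219 700 mm⁴.
Web: 22 × 80, A = 1 760 mm², y = 40 mm, Ī = 938 667 mm⁴.
Centroid: ȳ = ΣA·y / ΣA = 76.5194 mm.
Transfer each piece to the horizontal centroidal axis using Ī + A·d² with d = y − 76.5194:
  flange: d = 16.4806 mm → contributes +1 278 975 mm⁴
  web: d = -36.5194 mm → contributes +3 285 924 mm⁴
Total I = 4 564 900 mm⁴.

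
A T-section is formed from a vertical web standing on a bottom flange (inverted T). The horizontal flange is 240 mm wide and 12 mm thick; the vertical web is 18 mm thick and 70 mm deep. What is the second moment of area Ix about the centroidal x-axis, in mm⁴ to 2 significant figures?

Ix ≈ 2.0 × 10⁶ mm⁴

Break the section into simple shapes (no overlaps), measuring from the bottom-left corner of the bounding box.
Flange: 240 × 12, A = 2 880 mm², y = 6 mm, Ī = 34 560 mm⁴.
Web: 18 × 70, A = 1 260 mm², y = 47 mm, Ī = 514 500 mm⁴.
Centroid: ȳ = ΣA·y / ΣA = 18.48 mm.
Transfer each piece to the centroidal x-axis using Ī + A·d² with d = y − 18.48:
  flange: d = -12.48 mm → contributes +482 996 mm⁴
  web: d = 28.52 mm → contributes +1 539 497 mm⁴
Total I = 2 022 493 mm⁴.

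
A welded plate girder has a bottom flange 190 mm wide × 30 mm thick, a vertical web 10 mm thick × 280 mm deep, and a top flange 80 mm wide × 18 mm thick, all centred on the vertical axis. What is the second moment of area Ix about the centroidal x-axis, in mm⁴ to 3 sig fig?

Ix ≈ 1.43 × 10⁸ mm⁴

Break the section into simple shapes (no overlaps), measuring from the bottom-left corner of the bounding box.
Bottom plate: 190 × 30, A = 5 700 mm², y = 15 mm, Ī = 427 500 mm⁴.
Web plate: 10 × 280, A = 2 800 mm², y = 170 mm, Ī = 18 293 333 mm⁴.
Top plate: 80 × 18, A = 1 440 mm², y = 319 mm, Ī = 38 880 mm⁴.
Centroid: ȳ = ΣA·y / ΣA = 102.7 mm.
Transfer each piece to the centroidal x-axis using Ī + A·d² with d = y − 102.7:
  bottom plate: d = -87.702 mm → contributes +44 270 066 mm⁴
  web plate: d = 67.298 mm → contributes +30 974 511 mm⁴
  top plate: d = 216.3 mm → contributes +67 408 895 mm⁴
Total I = 142 653 472 mm⁴.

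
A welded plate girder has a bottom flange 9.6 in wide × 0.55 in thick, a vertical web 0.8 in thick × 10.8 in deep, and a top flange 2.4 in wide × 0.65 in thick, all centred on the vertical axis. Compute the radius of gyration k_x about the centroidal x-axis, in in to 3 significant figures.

k_x ≈ 4.23 in

Split into non-overlapping primitives; take the origin at the lower-left of the bounding box.
Bottom plate: 9.6 × 0.55, A = 5.28 in², y = 0.275 in, Ī = 0.1331 in⁴.
Web plate: 0.8 × 10.8, A = 8.64 in², y = 5.95 in, Ī = 83.981 in⁴.
Top plate: 2.4 × 0.65, A = 1.56 in², y = 11.675 in, Ī = 0.054925 in⁴.
Centroid: ȳ = ΣA·y / ΣA = 4.5913 in.
Transfer each piece to the centroidal x-axis using Ī + A·d² with d = y − 4.5913:
  bottom plate: d = -4.3163 in → contributes +98.501 in⁴
  web plate: d = 1.3587 in → contributes +99.931 in⁴
  top plate: d = 7.0837 in → contributes +78.334 in⁴
Total I = 276.77 in⁴.
Radius of gyration: k = √(I/A) = √(276.77 / 15.48) = 4.2284 in.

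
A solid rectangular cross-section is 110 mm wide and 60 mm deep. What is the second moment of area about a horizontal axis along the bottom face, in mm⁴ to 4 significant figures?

I_base ≈ 7.920 × 10⁶ mm⁴

The section: 110 × 60, A = 6 600 mm², y = 30 mm, Ī = 1 980 000 mm⁴.
Transfer it to a horizontal axis along the bottom face using Ī + A·d² with d = y − 0:
  the section: d = 30 mm → contributes +7 920 000 mm⁴
Total I = 7 920 000 mm⁴.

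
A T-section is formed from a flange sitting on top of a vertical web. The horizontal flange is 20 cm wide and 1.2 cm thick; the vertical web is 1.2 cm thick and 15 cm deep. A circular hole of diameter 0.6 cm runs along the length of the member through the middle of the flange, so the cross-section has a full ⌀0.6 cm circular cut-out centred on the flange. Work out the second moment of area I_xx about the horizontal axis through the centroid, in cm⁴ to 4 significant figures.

I_xx ≈ 1012 cm⁴

Decompose the section into non-overlapping parts with the origin at the bottom-left of its bounding rectangle.
Flange: 20 × 1.2, A = 24 cm², y = 15.6 cm, Ī = 2.88 cm⁴.
Web: 1.2 × 15, A = 18 cm², y = 7.5 cm, Ī = 337.5 cm⁴.
Hole (subtracted): ⌀0.6, A = 0.282743 cm², y = 15.6 cm, Ī = 0.00636173 cm⁴.
Centroid: ȳ = ΣA·y / ΣA = 12.105 cm.
Transfer each piece to the horizontal axis through the centroid using Ī + A·d² with d = y − 12.105:
  flange: d = 3.49496 cm → contributes +296.033 cm⁴
  web: d = -4.60504 cm → contributes +719.216 cm⁴
  hole: d = 3.49496 cm → contributes −3.45999 cm⁴
Total I = 1011.79 cm⁴.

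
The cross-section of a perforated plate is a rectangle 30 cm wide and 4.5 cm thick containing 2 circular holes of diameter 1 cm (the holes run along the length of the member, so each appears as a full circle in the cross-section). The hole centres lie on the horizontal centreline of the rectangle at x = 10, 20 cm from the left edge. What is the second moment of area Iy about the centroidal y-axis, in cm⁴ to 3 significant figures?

Iy ≈ 1.01 × 10⁴ cm⁴

Decompose the section into non-overlapping parts with the origin at the bottom-left of its bounding rectangle.
Plate: 30 × 4.5, A = 135 cm², x = 15 cm, Ī = 10 125 cm⁴.
Hole 1 (subtracted): ⌀1, A = 0.7854 cm², x = 10 cm, Ī = 0.049087 cm⁴.
Hole 2 (subtracted): ⌀1, A = 0.7854 cm², x = 20 cm, Ī = 0.049087 cm⁴.
By symmetry the centroid is at mid-width, x̄ = 15 cm.
Transfer each piece to the centroidal y-axis using Ī + A·d² with d = x − 15:
  plate: d = 0 cm → contributes +10 125 cm⁴
  hole 1: d = -5 cm → contributes −19.684 cm⁴
  hole 2: d = 5 cm → contributes −19.684 cm⁴
Total I = 10 086 cm⁴.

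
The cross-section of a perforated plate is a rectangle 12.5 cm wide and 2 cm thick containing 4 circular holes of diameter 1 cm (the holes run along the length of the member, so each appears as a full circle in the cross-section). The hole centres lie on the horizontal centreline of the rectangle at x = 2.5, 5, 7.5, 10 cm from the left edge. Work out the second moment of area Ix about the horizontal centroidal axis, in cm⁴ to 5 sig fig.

Ix ≈ 8.1370 cm⁴

Decompose the section into non-overlapping parts with the origin at the bottom-left of its bounding rectangle.
Plate: 12.5 × 2, A = 25 cm², y = 1 cm, Ī = 8.333333 cm⁴.
Hole 1 (subtracted): ⌀1, A = 0.7853982 cm², y = 1 cm, Ī = 0.04908739 cm⁴.
Hole 2 (subtracted): ⌀1, A = 0.7853982 cm², y = 1 cm, Ī = 0.04908739 cm⁴.
Hole 3 (subtracted): ⌀1, A = 0.7853982 cm², y = 1 cm, Ī = 0.04908739 cm⁴.
Hole 4 (subtracted): ⌀1, A = 0.7853982 cm², y = 1 cm, Ī = 0.04908739 cm⁴.
By symmetry the centroid is at mid-height, ȳ = 1 cm.
All pieces are centred on the horizontal centroidal axis, so I = ΣĪ (holes subtracted) = 8.136984 cm⁴.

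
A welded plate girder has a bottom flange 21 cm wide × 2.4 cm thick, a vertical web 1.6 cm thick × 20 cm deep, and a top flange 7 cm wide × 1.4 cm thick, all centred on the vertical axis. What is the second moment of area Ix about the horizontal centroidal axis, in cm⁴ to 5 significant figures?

Decompose the section into non-overlapping parts with the origin at the bottom-left of its bounding rectangle.
Bottom plate: 21 × 2.4, A = 50.4 cm², y = 1.2 cm, Ī = 24.192 cm⁴.
Web plate: 1.6 × 20, A = 32 cm², y = 12.4 cm, Ī = 1066.667 cm⁴.
Top plate: 7 × 1.4, A = 9.8 cm², y = 23.1 cm, Ī = 1.600667 cm⁴.
Centroid: ȳ = ΣA·y / ΣA = 7.414967 cm.
Transfer each piece to the horizontal centroidal axis using Ī + A·d² with d = y − 7.414967:
  bottom plate: d = -6.214967 cm → contributes +1970.933 cm⁴
  web plate: d = 4.985033 cm → contributes +1861.884 cm⁴
  top plate: d = 15.68503 cm → contributes +2412.599 cm⁴
Total I = 6245.417 cm⁴.

Ix ≈ 6245.4 cm⁴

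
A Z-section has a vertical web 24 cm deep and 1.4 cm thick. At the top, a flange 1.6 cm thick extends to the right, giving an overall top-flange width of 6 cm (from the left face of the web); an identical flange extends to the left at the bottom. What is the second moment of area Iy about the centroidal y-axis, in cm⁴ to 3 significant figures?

Treat the section as a set of non-overlapping primitives; coordinates are from the bounding-box lower-left.
Web: 1.4 × 24, A = 33.6 cm², x = 5.3 cm, Ī = 5.488 cm⁴.
Top flange (beyond web): 4.6 × 1.6, A = 7.36 cm², x = 8.3 cm, Ī = 12.978 cm⁴.
Bottom flange (beyond web): 4.6 × 1.6, A = 7.36 cm², x = 2.3 cm, Ī = 12.978 cm⁴.
Centroid: x̄ = ΣA·x / ΣA = 5.3 cm.
Transfer each piece to the centroidal y-axis using Ī + A·d² with d = x − 5.3:
  web: d = 0 cm → contributes +5.488 cm⁴
  top flange (beyond web): d = 3 cm → contributes +79.218 cm⁴
  bottom flange (beyond web): d = -3 cm → contributes +79.218 cm⁴
Total I = 163.92 cm⁴.

Iy ≈ 164 cm⁴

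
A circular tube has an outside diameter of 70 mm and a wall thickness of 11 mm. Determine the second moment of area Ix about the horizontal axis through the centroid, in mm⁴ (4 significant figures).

Decompose the section into non-overlapping parts with the origin at the bottom-left of its bounding rectangle.
Outer circle: ⌀70, A = 3848.45 mm², y = 35 mm, Ī = 1 178 588 mm⁴.
Bore (subtracted): ⌀48, A = 1809.56 mm², y = 35 mm, Ī = 260 576 mm⁴.
By symmetry the centroid is at mid-height, ȳ = 35 mm.
All pieces are centred on the horizontal axis through the centroid, so I = ΣĪ (holes subtracted) = 918 012 mm⁴.

Ix ≈ 9.180 × 10⁵ mm⁴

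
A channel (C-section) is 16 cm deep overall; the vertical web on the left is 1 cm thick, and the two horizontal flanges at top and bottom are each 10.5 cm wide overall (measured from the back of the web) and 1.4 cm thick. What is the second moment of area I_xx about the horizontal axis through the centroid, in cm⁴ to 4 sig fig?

I_xx ≈ 1763 cm⁴

Decompose the section into non-overlapping parts with the origin at the bottom-left of its bounding rectangle.
Web: 1 × 16, A = 16 cm², y = 8 cm, Ī = 341.333 cm⁴.
Top flange (beyond web): 9.5 × 1.4, A = 13.3 cm², y = 15.3 cm, Ī = 2.17233 cm⁴.
Bottom flange (beyond web): 9.5 × 1.4, A = 13.3 cm², y = 0.7 cm, Ī = 2.17233 cm⁴.
By symmetry the centroid is at mid-height, ȳ = 8 cm.
Transfer each piece to the horizontal axis through the centroid using Ī + A·d² with d = y − 8:
  web: d = 0 cm → contributes +341.333 cm⁴
  top flange (beyond web): d = 7.3 cm → contributes +710.929 cm⁴
  bottom flange (beyond web): d = -7.3 cm → contributes +710.929 cm⁴
Total I = 1763.19 cm⁴.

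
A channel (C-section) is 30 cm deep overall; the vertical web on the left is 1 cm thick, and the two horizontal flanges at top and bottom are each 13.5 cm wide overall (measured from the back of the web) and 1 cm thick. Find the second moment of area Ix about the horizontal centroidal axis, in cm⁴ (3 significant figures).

Decompose the section into non-overlapping parts with the origin at the bottom-left of its bounding rectangle.
Web: 1 × 30, A = 30 cm², y = 15 cm, Ī = 2 250 cm⁴.
Top flange (beyond web): 12.5 × 1, A = 12.5 cm², y = 29.5 cm, Ī = 1.0417 cm⁴.
Bottom flange (beyond web): 12.5 × 1, A = 12.5 cm², y = 0.5 cm, Ī = 1.0417 cm⁴.
By symmetry the centroid is at mid-height, ȳ = 15 cm.
Transfer each piece to the horizontal centroidal axis using Ī + A·d² with d = y − 15:
  web: d = 0 cm → contributes +2 250 cm⁴
  top flange (beyond web): d = 14.5 cm → contributes +2629.2 cm⁴
  bottom flange (beyond web): d = -14.5 cm → contributes +2629.2 cm⁴
Total I = 7508.3 cm⁴.

Ix ≈ 7510 cm⁴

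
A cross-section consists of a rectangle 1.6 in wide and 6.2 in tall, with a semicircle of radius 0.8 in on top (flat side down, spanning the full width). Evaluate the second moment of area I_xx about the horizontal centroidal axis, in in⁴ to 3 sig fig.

I_xx ≈ 42.6 in⁴

Treat the section as a set of non-overlapping primitives; coordinates are from the bounding-box lower-left.
Rectangular body: 1.6 × 6.2, A = 9.92 in², y = 3.1 in, Ī = 31.777 in⁴.
Semicircular cap: semicircle r = 0.8, A = 1.0053 in², y = 6.5395 in, Ī = 0.044956 in⁴.
Centroid: ȳ = ΣA·y / ΣA = 3.4165 in.
Transfer each piece to the horizontal centroidal axis using Ī + A·d² with d = y − 3.4165:
  rectangular body: d = -0.31649 in → contributes +32.771 in⁴
  semicircular cap: d = 3.123 in → contributes +9.8501 in⁴
Total I = 42.621 in⁴.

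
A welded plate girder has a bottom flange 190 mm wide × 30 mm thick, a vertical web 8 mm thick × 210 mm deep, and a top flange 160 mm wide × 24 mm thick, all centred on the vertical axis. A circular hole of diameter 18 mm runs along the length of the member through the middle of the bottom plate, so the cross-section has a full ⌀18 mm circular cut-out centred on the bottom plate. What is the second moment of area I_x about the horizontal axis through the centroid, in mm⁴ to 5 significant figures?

Treat the section as a set of non-overlapping primitives; coordinates are from the bounding-box lower-left.
Bottom plate: 190 × 30, A = 5 700 mm², y = 15 mm, Ī = 427 500 mm⁴.
Web plate: 8 × 210, A = 1 680 mm², y = 135 mm, Ī = 6 174 000 mm⁴.
Top plate: 160 × 24, A = 3 840 mm², y = 252 mm, Ī = 184 320 mm⁴.
Hole (subtracted): ⌀18, A = 254.469 mm², y = 15 mm, Ī = 5152.997 mm⁴.
Centroid: ȳ = ΣA·y / ΣA = 116.3795 mm.
Transfer each piece to the horizontal axis through the centroid using Ī + A·d² with d = y − 116.3795:
  bottom plate: d = -101.3795 mm → contributes +59 010 972 mm⁴
  web plate: d = 18.6205 mm → contributes +6 756 495 mm⁴
  top plate: d = 135.6205 mm → contributes +70 813 138 mm⁴
  hole: d = -101.3795 mm → contributes −2 620 535 mm⁴
Total I = 133 960 069 mm⁴.

I_x ≈ 1.3396 × 10⁸ mm⁴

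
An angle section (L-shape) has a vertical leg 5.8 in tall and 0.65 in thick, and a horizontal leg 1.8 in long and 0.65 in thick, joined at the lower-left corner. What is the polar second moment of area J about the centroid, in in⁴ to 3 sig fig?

Treat the section as a set of non-overlapping primitives; coordinates are from the bounding-box lower-left.
Vertical leg: 0.65 × 5.8, A = 3.77 in², y = 2.9 in, Ī = 10.569 in⁴.
Horizontal leg (remainder): 1.15 × 0.65, A = 0.7475 in², y = 0.325 in, Ī = 0.026318 in⁴.
Centroid: ȳ = ΣA·y / ΣA = 2.4739 in.
Transfer each piece to the centroidal x-axis using Ī + A·d² with d = y − 2.4739:
  vertical leg: d = 0.42608 in → contributes +11.253 in⁴
  horizontal leg (remainder): d = -2.1489 in → contributes +3.4782 in⁴
Total I = 14.731 in⁴.
For the y-axis: x̄ = 0.47392 in.
Repeating about the centroidal y-axis gives I_y = 0.7204 in⁴.
Polar second moment: J = I_x + I_y = 15.452 in⁴.

J ≈ 15.5 in⁴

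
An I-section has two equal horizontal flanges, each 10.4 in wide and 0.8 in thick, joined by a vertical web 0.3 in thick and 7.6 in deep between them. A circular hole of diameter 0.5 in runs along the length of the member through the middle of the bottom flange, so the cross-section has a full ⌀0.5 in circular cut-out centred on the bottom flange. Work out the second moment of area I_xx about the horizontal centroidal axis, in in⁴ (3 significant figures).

Split into non-overlapping primitives; take the origin at the lower-left of the bounding box.
Bottom flange: 10.4 × 0.8, A = 8.32 in², y = 0.4 in, Ī = 0.44373 in⁴.
Web: 0.3 × 7.6, A = 2.28 in², y = 4.6 in, Ī = 10.974 in⁴.
Top flange: 10.4 × 0.8, A = 8.32 in², y = 8.8 in, Ī = 0.44373 in⁴.
Hole (subtracted): ⌀0.5, A = 0.19635 in², y = 0.4 in, Ī = 0.003068 in⁴.
Centroid: ȳ = ΣA·y / ΣA = 4.644 in.
Transfer each piece to the horizontal centroidal axis using Ī + A·d² with d = y − 4.644:
  bottom flange: d = -4.244 in → contributes +150.3 in⁴
  web: d = -0.044044 in → contributes +10.979 in⁴
  top flange: d = 4.156 in → contributes +144.15 in⁴
  hole: d = -4.244 in → contributes −3.5397 in⁴
Total I = 301.89 in⁴.

I_xx ≈ 302 in⁴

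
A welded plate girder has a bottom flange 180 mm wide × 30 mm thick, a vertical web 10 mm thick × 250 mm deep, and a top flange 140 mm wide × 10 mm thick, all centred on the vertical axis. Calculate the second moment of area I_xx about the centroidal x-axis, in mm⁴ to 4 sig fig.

I_xx ≈ 1.075 × 10⁸ mm⁴

Decompose the section into non-overlapping parts with the origin at the bottom-left of its bounding rectangle.
Bottom plate: 180 × 30, A = 5 400 mm², y = 15 mm, Ī = 405 000 mm⁴.
Web plate: 10 × 250, A = 2 500 mm², y = 155 mm, Ī = 13 020 833 mm⁴.
Top plate: 140 × 10, A = 1 400 mm², y = 285 mm, Ī = 11666.7 mm⁴.
Centroid: ȳ = ΣA·y / ΣA = 93.2796 mm.
Transfer each piece to the centroidal x-axis using Ī + A·d² with d = y − 93.2796:
  bottom plate: d = -78.2796 mm → contributes +33 494 532 mm⁴
  web plate: d = 61.7204 mm → contributes +22 544 362 mm⁴
  top plate: d = 191.72 mm → contributes +51 471 079 mm⁴
Total I = 107 509 973 mm⁴.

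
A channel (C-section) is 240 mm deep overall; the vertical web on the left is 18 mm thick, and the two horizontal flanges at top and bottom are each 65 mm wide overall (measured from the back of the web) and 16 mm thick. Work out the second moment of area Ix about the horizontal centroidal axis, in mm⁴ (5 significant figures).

Ix ≈ 3.9634 × 10⁷ mm⁴

Decompose the section into non-overlapping parts with the origin at the bottom-left of its bounding rectangle.
Web: 18 × 240, A = 4 320 mm², y = 120 mm, Ī = 20 736 000 mm⁴.
Top flange (beyond web): 47 × 16, A = 752 mm², y = 232 mm, Ī = 16042.67 mm⁴.
Bottom flange (beyond web): 47 × 16, A = 752 mm², y = 8 mm, Ī = 16042.67 mm⁴.
By symmetry the centroid is at mid-height, ȳ = 120 mm.
Transfer each piece to the horizontal centroidal axis using Ī + A·d² with d = y − 120:
  web: d = 0 mm → contributes +20 736 000 mm⁴
  top flange (beyond web): d = 112 mm → contributes +9 449 131 mm⁴
  bottom flange (beyond web): d = -112 mm → contributes +9 449 131 mm⁴
Total I = 39 634 261 mm⁴.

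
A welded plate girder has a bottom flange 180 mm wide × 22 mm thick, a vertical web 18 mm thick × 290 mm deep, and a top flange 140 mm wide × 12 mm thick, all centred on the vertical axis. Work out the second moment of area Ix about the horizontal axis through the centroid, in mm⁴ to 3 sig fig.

Ix ≈ 1.59 × 10⁸ mm⁴

Break the section into simple shapes (no overlaps), measuring from the bottom-left corner of the bounding box.
Bottom plate: 180 × 22, A = 3 960 mm², y = 11 mm, Ī = 159 720 mm⁴.
Web plate: 18 × 290, A = 5 220 mm², y = 167 mm, Ī = 36 583 500 mm⁴.
Top plate: 140 × 12, A = 1 680 mm², y = 318 mm, Ī = 20 160 mm⁴.
Centroid: ȳ = ΣA·y / ΣA = 133.48 mm.
Transfer each piece to the horizontal axis through the centroid using Ī + A·d² with d = y − 133.48:
  bottom plate: d = -122.48 mm → contributes +59 560 351 mm⁴
  web plate: d = 33.525 mm → contributes +42 450 343 mm⁴
  top plate: d = 184.52 mm → contributes +57 223 193 mm⁴
Total I = 159 233 888 mm⁴.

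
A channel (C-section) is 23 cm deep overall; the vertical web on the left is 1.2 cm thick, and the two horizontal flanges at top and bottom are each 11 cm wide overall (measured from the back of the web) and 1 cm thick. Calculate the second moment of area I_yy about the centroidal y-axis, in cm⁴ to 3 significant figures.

I_yy ≈ 507 cm⁴

Break the section into simple shapes (no overlaps), measuring from the bottom-left corner of the bounding box.
Web: 1.2 × 23, A = 27.6 cm², x = 0.6 cm, Ī = 3.312 cm⁴.
Top flange (beyond web): 9.8 × 1, A = 9.8 cm², x = 6.1 cm, Ī = 78.433 cm⁴.
Bottom flange (beyond web): 9.8 × 1, A = 9.8 cm², x = 6.1 cm, Ī = 78.433 cm⁴.
Centroid: x̄ = ΣA·x / ΣA = 2.8839 cm.
Transfer each piece to the centroidal y-axis using Ī + A·d² with d = x − 2.8839:
  web: d = -2.2839 cm → contributes +147.28 cm⁴
  top flange (beyond web): d = 3.2161 cm → contributes +179.8 cm⁴
  bottom flange (beyond web): d = 3.2161 cm → contributes +179.8 cm⁴
Total I = 506.87 cm⁴.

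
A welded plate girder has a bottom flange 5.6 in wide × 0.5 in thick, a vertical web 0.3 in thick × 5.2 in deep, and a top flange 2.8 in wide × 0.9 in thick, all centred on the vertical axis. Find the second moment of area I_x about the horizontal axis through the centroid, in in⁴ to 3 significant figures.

I_x ≈ 49.9 in⁴

Decompose the section into non-overlapping parts with the origin at the bottom-left of its bounding rectangle.
Bottom plate: 5.6 × 0.5, A = 2.8 in², y = 0.25 in, Ī = 0.058333 in⁴.
Web plate: 0.3 × 5.2, A = 1.56 in², y = 3.1 in, Ī = 3.5152 in⁴.
Top plate: 2.8 × 0.9, A = 2.52 in², y = 6.15 in, Ī = 0.1701 in⁴.
Centroid: ȳ = ΣA·y / ΣA = 3.0573 in.
Transfer each piece to the horizontal axis through the centroid using Ī + A·d² with d = y − 3.0573:
  bottom plate: d = -2.8073 in → contributes +22.124 in⁴
  web plate: d = 0.042733 in → contributes +3.518 in⁴
  top plate: d = 3.0927 in → contributes +24.274 in⁴
Total I = 49.916 in⁴.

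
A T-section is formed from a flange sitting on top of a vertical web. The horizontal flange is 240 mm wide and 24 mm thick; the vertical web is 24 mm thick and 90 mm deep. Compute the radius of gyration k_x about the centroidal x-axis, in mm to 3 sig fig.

Treat the section as a set of non-overlapping primitives; coordinates are from the bounding-box lower-left.
Flange: 240 × 24, A = 5 760 mm², y = 102 mm, Ī = 276 480 mm⁴.
Web: 24 × 90, A = 2 160 mm², y = 45 mm, Ī = 1 458 000 mm⁴.
Centroid: ȳ = ΣA·y / ΣA = 86.455 mm.
Transfer each piece to the centroidal x-axis using Ī + A·d² with d = y − 86.455:
  flange: d = 15.545 mm → contributes +1 668 448 mm⁴
  web: d = -41.455 mm → contributes +5 169 915 mm⁴
Total I = 6 838 364 mm⁴.
Radius of gyration: k = √(I/A) = √(6 838 364 / 7 920) = 29.384 mm.

k_x ≈ 29.4 mm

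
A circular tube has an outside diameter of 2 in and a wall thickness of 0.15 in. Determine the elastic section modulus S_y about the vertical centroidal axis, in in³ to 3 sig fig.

Split into non-overlapping primitives; take the origin at the lower-left of the bounding box.
Outer circle: ⌀2, A = 3.1416 in², x = 1 in, Ī = 0.7854 in⁴.
Bore (subtracted): ⌀1.7, A = 2.2698 in², x = 1 in, Ī = 0.40998 in⁴.
By symmetry the centroid is at mid-width, x̄ = 1 in.
All pieces are centred on the vertical centroidal axis, so I = ΣĪ (holes subtracted) = 0.37542 in⁴.
Extreme fibre distance c = 1 in; S = I/c = 0.37542 in³.

S_y ≈ 0.375 in³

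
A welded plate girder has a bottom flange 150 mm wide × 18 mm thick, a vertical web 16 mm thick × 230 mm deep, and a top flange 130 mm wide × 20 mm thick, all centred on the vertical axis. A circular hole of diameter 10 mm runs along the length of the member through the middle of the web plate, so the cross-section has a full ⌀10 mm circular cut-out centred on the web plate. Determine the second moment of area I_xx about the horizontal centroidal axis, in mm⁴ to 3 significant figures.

I_xx ≈ 9.85 × 10⁷ mm⁴

Split into non-overlapping primitives; take the origin at the lower-left of the bounding box.
Bottom plate: 150 × 18, A = 2 700 mm², y = 9 mm, Ī = 72 900 mm⁴.
Web plate: 16 × 230, A = 3 680 mm², y = 133 mm, Ī = 16 222 667 mm⁴.
Top plate: 130 × 20, A = 2 600 mm², y = 258 mm, Ī = 86 667 mm⁴.
Hole (subtracted): ⌀10, A = 78.54 mm², y = 133 mm, Ī = 490.87 mm⁴.
Centroid: ȳ = ΣA·y / ΣA = 131.9 mm.
Transfer each piece to the horizontal centroidal axis using Ī + A·d² with d = y − 131.9:
  bottom plate: d = -122.9 mm → contributes +40 854 181 mm⁴
  web plate: d = 1.1009 mm → contributes +16 227 127 mm⁴
  top plate: d = 126.1 mm → contributes +41 430 431 mm⁴
  hole: d = 1.1009 mm → contributes −586.07 mm⁴
Total I = 98 511 153 mm⁴.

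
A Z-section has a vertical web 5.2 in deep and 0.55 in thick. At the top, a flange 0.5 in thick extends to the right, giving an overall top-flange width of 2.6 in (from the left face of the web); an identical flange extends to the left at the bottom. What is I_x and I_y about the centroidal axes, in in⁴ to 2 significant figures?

Decompose the section into non-overlapping parts with the origin at the bottom-left of its bounding rectangle.
Web: 0.55 × 5.2, A = 2.86 in², y = 2.6 in, Ī = 6.445 in⁴.
Top flange (beyond web): 2.05 × 0.5, A = 1.025 in², y = 4.95 in, Ī = 0.02135 in⁴.
Bottom flange (beyond web): 2.05 × 0.5, A = 1.025 in², y = 0.25 in, Ī = 0.02135 in⁴.
Centroid: ȳ = ΣA·y / ΣA = 2.6 in.
Transfer each piece to the centroidal x-axis using Ī + A·d² with d = y − 2.6:
  web: d = 0 in → contributes +6.445 in⁴
  top flange (beyond web): d = 2.35 in → contributes +5.682 in⁴
  bottom flange (beyond web): d = -2.35 in → contributes +5.682 in⁴
Total I = 17.81 in⁴.
For the y-axis: x̄ = 2.325 in.
Repeating about the centroidal y-axis gives I_y = 4.255 in⁴.

I_x ≈ 18 in⁴, I_y ≈ 4.3 in⁴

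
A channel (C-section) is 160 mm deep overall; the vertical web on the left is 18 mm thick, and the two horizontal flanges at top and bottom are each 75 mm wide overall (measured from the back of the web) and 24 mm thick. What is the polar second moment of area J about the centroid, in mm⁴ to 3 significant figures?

J ≈ 2.17 × 10⁷ mm⁴

Break the section into simple shapes (no overlaps), measuring from the bottom-left corner of the bounding box.
Web: 18 × 160, A = 2 880 mm², y = 80 mm, Ī = 6 144 000 mm⁴.
Top flange (beyond web): 57 × 24, A = 1 368 mm², y = 148 mm, Ī = 65 664 mm⁴.
Bottom flange (beyond web): 57 × 24, A = 1 368 mm², y = 12 mm, Ī = 65 664 mm⁴.
By symmetry the centroid is at mid-height, ȳ = 80 mm.
Transfer each piece to the centroidal x-axis using Ī + A·d² with d = y − 80:
  web: d = 0 mm → contributes +6 144 000 mm⁴
  top flange (beyond web): d = 68 mm → contributes +6 391 296 mm⁴
  bottom flange (beyond web): d = -68 mm → contributes +6 391 296 mm⁴
Total I = 18 926 592 mm⁴.
For the y-axis: x̄ = 27.269 mm.
Repeating about the centroidal y-axis gives I_y = 2 791 609 mm⁴.
Polar second moment: J = I_x + I_y = 21 718 201 mm⁴.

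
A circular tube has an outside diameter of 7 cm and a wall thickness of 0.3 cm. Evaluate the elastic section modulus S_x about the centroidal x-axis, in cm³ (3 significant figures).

S_x ≈ 10.1 cm³

Decompose the section into non-overlapping parts with the origin at the bottom-left of its bounding rectangle.
Outer circle: ⌀7, A = 38.485 cm², y = 3.5 cm, Ī = 117.86 cm⁴.
Bore (subtracted): ⌀6.4, A = 32.17 cm², y = 3.5 cm, Ī = 82.355 cm⁴.
By symmetry the centroid is at mid-height, ȳ = 3.5 cm.
All pieces are centred on the centroidal x-axis, so I = ΣĪ (holes subtracted) = 35.504 cm⁴.
Extreme fibre distance c = 3.5 cm; S = I/c = 10.144 cm³.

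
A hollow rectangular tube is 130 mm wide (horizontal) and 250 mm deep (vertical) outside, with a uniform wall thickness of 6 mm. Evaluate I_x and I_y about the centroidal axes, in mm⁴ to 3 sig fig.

Split into non-overlapping primitives; take the origin at the lower-left of the bounding box.
Outer rectangle: 130 × 250, A = 32 500 mm², y = 125 mm, Ī = 169 270 833 mm⁴.
Inner void (subtracted): 118 × 238, A = 28 084 mm², y = 125 mm, Ī = 132 565 841 mm⁴.
By symmetry the centroid is at mid-height, ȳ = 125 mm.
All pieces are centred on the centroidal x-axis, so I = ΣĪ (holes subtracted) = 36 704 992 mm⁴.
Repeating about the centroidal y-axis gives I_y = 13 184 032 mm⁴.

I_x ≈ 3.67 × 10⁷ mm⁴, I_y ≈ 1.32 × 10⁷ mm⁴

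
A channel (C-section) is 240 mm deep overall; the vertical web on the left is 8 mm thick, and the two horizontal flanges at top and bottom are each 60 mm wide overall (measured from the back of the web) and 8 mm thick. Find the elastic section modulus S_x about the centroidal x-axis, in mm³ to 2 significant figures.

S_x ≈ 1.7 × 10⁵ mm³

Split into non-overlapping primitives; take the origin at the lower-left of the bounding box.
Web: 8 × 240, A = 1 920 mm², y = 120 mm, Ī = 9 216 000 mm⁴.
Top flange (beyond web): 52 × 8, A = 416 mm², y = 236 mm, Ī = 2 219 mm⁴.
Bottom flange (beyond web): 52 × 8, A = 416 mm², y = 4 mm, Ī = 2 219 mm⁴.
By symmetry the centroid is at mid-height, ȳ = 120 mm.
Transfer each piece to the centroidal x-axis using Ī + A·d² with d = y − 120:
  web: d = 0 mm → contributes +9 216 000 mm⁴
  top flange (beyond web): d = 116 mm → contributes +5 599 915 mm⁴
  bottom flange (beyond web): d = -116 mm → contributes +5 599 915 mm⁴
Total I = 20 415 829 mm⁴.
Extreme fibre distance c = 120 mm; S = I/c = 170 132 mm³.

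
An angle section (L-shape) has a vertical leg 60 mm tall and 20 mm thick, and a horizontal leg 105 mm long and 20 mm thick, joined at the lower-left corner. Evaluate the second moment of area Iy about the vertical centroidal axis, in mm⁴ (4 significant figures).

Break the section into simple shapes (no overlaps), measuring from the bottom-left corner of the bounding box.
Vertical leg: 20 × 60, A = 1 200 mm², x = 10 mm, Ī = 40 000 mm⁴.
Horizontal leg (remainder): 85 × 20, A = 1 700 mm², x = 62.5 mm, Ī = 1 023 542 mm⁴.
Centroid: x̄ = ΣA·x / ΣA = 40.7759 mm.
Transfer each piece to the vertical centroidal axis using Ī + A·d² with d = x − 40.7759:
  vertical leg: d = -30.7759 mm → contributes +1 176 584 mm⁴
  horizontal leg (remainder): d = 21.7241 mm → contributes +1 825 837 mm⁴
Total I = 3 002 421 mm⁴.

Iy ≈ 3.002 × 10⁶ mm⁴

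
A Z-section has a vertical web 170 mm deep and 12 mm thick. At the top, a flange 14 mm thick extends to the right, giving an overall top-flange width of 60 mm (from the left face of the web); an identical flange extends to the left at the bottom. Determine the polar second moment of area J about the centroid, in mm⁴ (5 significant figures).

Split into non-overlapping primitives; take the origin at the lower-left of the bounding box.
Web: 12 × 170, A = 2 040 mm², y = 85 mm, Ī = 4 913 000 mm⁴.
Top flange (beyond web): 48 × 14, A = 672 mm², y = 163 mm, Ī = 10 976 mm⁴.
Bottom flange (beyond web): 48 × 14, A = 672 mm², y = 7 mm, Ī = 10 976 mm⁴.
Centroid: ȳ = ΣA·y / ΣA = 85 mm.
Transfer each piece to the centroidal x-axis using Ī + A·d² with d = y − 85:
  web: d = 0 mm → contributes +4 913 000 mm⁴
  top flange (beyond web): d = 78 mm → contributes +4 099 424 mm⁴
  bottom flange (beyond web): d = -78 mm → contributes +4 099 424 mm⁴
Total I = 13 111 848 mm⁴.
For the y-axis: x̄ = 54 mm.
Repeating about the centroidal y-axis gives I_y = 1 492 128 mm⁴.
Polar second moment: J = I_x + I_y = 14 603 976 mm⁴.

J ≈ 1.4604 × 10⁷ mm⁴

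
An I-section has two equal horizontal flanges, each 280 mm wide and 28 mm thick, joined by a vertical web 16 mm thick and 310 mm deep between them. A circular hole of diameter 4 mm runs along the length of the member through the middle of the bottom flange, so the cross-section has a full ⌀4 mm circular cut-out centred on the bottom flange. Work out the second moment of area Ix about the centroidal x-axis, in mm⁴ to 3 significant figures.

Ix ≈ 4.88 × 10⁸ mm⁴

Break the section into simple shapes (no overlaps), measuring from the bottom-left corner of the bounding box.
Bottom flange: 280 × 28, A = 7 840 mm², y = 14 mm, Ī = 512 213 mm⁴.
Web: 16 × 310, A = 4 960 mm², y = 183 mm, Ī = 39 721 333 mm⁴.
Top flange: 280 × 28, A = 7 840 mm², y = 352 mm, Ī = 512 213 mm⁴.
Hole (subtracted): ⌀4, A = 12.566 mm², y = 14 mm, Ī = 12.566 mm⁴.
Centroid: ȳ = ΣA·y / ΣA = 183.1 mm.
Transfer each piece to the centroidal x-axis using Ī + A·d² with d = y − 183.1:
  bottom flange: d = -169.1 mm → contributes +224 703 361 mm⁴
  web: d = -0.10296 mm → contributes +39 721 386 mm⁴
  top flange: d = 168.9 mm → contributes +224 157 711 mm⁴
  hole: d = -169.1 mm → contributes −359 358 mm⁴
Total I = 488 223 101 mm⁴.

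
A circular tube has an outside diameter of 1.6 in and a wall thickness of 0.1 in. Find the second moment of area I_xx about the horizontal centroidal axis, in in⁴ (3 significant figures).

Split into non-overlapping primitives; take the origin at the lower-left of the bounding box.
Outer circle: ⌀1.6, A = 2.0106 in², y = 0.8 in, Ī = 0.3217 in⁴.
Bore (subtracted): ⌀1.4, A = 1.5394 in², y = 0.8 in, Ī = 0.18857 in⁴.
By symmetry the centroid is at mid-height, ȳ = 0.8 in.
All pieces are centred on the horizontal centroidal axis, so I = ΣĪ (holes subtracted) = 0.13312 in⁴.

I_xx ≈ 0.133 in⁴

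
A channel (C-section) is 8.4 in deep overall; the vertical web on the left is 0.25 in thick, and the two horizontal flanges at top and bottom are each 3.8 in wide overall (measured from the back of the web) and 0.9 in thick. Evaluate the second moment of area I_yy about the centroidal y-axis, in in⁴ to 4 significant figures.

Treat the section as a set of non-overlapping primitives; coordinates are from the bounding-box lower-left.
Web: 0.25 × 8.4, A = 2.1 in², x = 0.125 in, Ī = 0.0109375 in⁴.
Top flange (beyond web): 3.55 × 0.9, A = 3.195 in², x = 2.025 in, Ī = 3.35542 in⁴.
Bottom flange (beyond web): 3.55 × 0.9, A = 3.195 in², x = 2.025 in, Ī = 3.35542 in⁴.
Centroid: x̄ = ΣA·x / ΣA = 1.55504 in.
Transfer each piece to the centroidal y-axis using Ī + A·d² with d = x − 1.55504:
  web: d = -1.43004 in → contributes +4.30544 in⁴
  top flange (beyond web): d = 0.469965 in → contributes +4.06109 in⁴
  bottom flange (beyond web): d = 0.469965 in → contributes +4.06109 in⁴
Total I = 12.4276 in⁴.

I_yy ≈ 12.43 in⁴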